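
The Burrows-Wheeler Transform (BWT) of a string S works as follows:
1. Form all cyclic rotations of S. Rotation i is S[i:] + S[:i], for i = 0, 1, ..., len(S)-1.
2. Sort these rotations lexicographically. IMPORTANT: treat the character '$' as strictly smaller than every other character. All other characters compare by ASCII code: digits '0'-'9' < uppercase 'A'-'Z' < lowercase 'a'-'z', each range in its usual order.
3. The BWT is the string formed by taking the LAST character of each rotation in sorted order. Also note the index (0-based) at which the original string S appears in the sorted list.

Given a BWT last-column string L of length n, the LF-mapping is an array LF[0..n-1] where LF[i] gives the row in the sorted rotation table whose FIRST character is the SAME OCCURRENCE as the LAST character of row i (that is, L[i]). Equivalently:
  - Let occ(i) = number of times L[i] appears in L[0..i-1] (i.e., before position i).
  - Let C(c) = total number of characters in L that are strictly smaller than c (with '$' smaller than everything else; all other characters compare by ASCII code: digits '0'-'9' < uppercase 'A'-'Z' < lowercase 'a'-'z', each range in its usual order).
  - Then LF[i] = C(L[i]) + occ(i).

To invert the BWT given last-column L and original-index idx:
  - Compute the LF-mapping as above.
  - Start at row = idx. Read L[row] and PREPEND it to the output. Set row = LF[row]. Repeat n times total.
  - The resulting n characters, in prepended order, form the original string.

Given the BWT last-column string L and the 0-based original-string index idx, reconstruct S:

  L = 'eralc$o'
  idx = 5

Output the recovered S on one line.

LF mapping: 3 6 1 4 2 0 5
Walk LF starting at row 5, prepending L[row]:
  step 1: row=5, L[5]='$', prepend. Next row=LF[5]=0
  step 2: row=0, L[0]='e', prepend. Next row=LF[0]=3
  step 3: row=3, L[3]='l', prepend. Next row=LF[3]=4
  step 4: row=4, L[4]='c', prepend. Next row=LF[4]=2
  step 5: row=2, L[2]='a', prepend. Next row=LF[2]=1
  step 6: row=1, L[1]='r', prepend. Next row=LF[1]=6
  step 7: row=6, L[6]='o', prepend. Next row=LF[6]=5
Reversed output: oracle$

Answer: oracle$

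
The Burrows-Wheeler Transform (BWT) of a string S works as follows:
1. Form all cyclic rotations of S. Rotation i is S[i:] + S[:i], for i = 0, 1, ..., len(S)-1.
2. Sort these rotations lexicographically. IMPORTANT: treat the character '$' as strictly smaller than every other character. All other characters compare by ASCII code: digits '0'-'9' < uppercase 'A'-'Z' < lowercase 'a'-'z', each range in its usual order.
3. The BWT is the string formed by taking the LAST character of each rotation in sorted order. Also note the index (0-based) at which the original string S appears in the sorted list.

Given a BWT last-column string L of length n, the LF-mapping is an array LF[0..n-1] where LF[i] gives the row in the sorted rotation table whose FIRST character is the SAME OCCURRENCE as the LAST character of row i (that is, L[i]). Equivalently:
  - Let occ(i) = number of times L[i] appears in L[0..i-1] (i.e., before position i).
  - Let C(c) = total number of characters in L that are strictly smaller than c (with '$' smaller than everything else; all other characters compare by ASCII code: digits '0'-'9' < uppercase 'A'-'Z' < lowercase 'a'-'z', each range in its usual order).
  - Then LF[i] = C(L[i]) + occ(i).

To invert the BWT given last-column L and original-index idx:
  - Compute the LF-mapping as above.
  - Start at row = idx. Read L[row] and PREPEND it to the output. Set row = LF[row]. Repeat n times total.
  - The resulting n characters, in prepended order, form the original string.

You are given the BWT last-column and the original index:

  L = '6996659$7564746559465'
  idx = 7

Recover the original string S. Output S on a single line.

LF mapping: 9 17 18 10 11 4 19 0 15 5 12 1 16 2 13 6 7 20 3 14 8
Walk LF starting at row 7, prepending L[row]:
  step 1: row=7, L[7]='$', prepend. Next row=LF[7]=0
  step 2: row=0, L[0]='6', prepend. Next row=LF[0]=9
  step 3: row=9, L[9]='5', prepend. Next row=LF[9]=5
  step 4: row=5, L[5]='5', prepend. Next row=LF[5]=4
  step 5: row=4, L[4]='6', prepend. Next row=LF[4]=11
  step 6: row=11, L[11]='4', prepend. Next row=LF[11]=1
  step 7: row=1, L[1]='9', prepend. Next row=LF[1]=17
  step 8: row=17, L[17]='9', prepend. Next row=LF[17]=20
  step 9: row=20, L[20]='5', prepend. Next row=LF[20]=8
  step 10: row=8, L[8]='7', prepend. Next row=LF[8]=15
  step 11: row=15, L[15]='5', prepend. Next row=LF[15]=6
  step 12: row=6, L[6]='9', prepend. Next row=LF[6]=19
  step 13: row=19, L[19]='6', prepend. Next row=LF[19]=14
  step 14: row=14, L[14]='6', prepend. Next row=LF[14]=13
  step 15: row=13, L[13]='4', prepend. Next row=LF[13]=2
  step 16: row=2, L[2]='9', prepend. Next row=LF[2]=18
  step 17: row=18, L[18]='4', prepend. Next row=LF[18]=3
  step 18: row=3, L[3]='6', prepend. Next row=LF[3]=10
  step 19: row=10, L[10]='6', prepend. Next row=LF[10]=12
  step 20: row=12, L[12]='7', prepend. Next row=LF[12]=16
  step 21: row=16, L[16]='5', prepend. Next row=LF[16]=7
Reversed output: 57664946695759946556$

Answer: 57664946695759946556$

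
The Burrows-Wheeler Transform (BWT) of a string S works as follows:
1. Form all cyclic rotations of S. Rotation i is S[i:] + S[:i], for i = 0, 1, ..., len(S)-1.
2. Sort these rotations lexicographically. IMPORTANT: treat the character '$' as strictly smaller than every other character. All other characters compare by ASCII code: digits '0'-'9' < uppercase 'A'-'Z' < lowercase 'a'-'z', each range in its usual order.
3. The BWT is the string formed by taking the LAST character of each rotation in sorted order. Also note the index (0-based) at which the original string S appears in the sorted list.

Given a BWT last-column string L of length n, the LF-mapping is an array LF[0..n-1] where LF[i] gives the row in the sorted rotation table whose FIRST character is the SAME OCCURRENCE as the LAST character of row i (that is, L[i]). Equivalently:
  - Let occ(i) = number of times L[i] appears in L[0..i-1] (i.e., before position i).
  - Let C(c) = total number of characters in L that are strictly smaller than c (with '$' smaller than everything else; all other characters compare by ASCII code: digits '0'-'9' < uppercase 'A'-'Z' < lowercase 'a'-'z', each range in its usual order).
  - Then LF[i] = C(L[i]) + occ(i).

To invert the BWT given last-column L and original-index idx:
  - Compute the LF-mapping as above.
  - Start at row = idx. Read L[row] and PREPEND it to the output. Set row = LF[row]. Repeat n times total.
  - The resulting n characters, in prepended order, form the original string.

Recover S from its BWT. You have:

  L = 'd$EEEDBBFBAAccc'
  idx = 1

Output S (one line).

LF mapping: 14 0 7 8 9 6 3 4 10 5 1 2 11 12 13
Walk LF starting at row 1, prepending L[row]:
  step 1: row=1, L[1]='$', prepend. Next row=LF[1]=0
  step 2: row=0, L[0]='d', prepend. Next row=LF[0]=14
  step 3: row=14, L[14]='c', prepend. Next row=LF[14]=13
  step 4: row=13, L[13]='c', prepend. Next row=LF[13]=12
  step 5: row=12, L[12]='c', prepend. Next row=LF[12]=11
  step 6: row=11, L[11]='A', prepend. Next row=LF[11]=2
  step 7: row=2, L[2]='E', prepend. Next row=LF[2]=7
  step 8: row=7, L[7]='B', prepend. Next row=LF[7]=4
  step 9: row=4, L[4]='E', prepend. Next row=LF[4]=9
  step 10: row=9, L[9]='B', prepend. Next row=LF[9]=5
  step 11: row=5, L[5]='D', prepend. Next row=LF[5]=6
  step 12: row=6, L[6]='B', prepend. Next row=LF[6]=3
  step 13: row=3, L[3]='E', prepend. Next row=LF[3]=8
  step 14: row=8, L[8]='F', prepend. Next row=LF[8]=10
  step 15: row=10, L[10]='A', prepend. Next row=LF[10]=1
Reversed output: AFEBDBEBEAcccd$

Answer: AFEBDBEBEAcccd$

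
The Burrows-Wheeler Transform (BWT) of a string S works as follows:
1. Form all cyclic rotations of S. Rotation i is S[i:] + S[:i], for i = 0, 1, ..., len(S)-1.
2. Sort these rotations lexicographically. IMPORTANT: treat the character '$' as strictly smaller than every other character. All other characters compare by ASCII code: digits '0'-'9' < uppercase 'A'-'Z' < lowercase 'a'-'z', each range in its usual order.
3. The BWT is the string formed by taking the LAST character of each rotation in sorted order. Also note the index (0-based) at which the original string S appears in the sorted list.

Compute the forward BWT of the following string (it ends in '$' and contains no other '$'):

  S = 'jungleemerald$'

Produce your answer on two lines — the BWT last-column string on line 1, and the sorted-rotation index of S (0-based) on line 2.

Answer: drllemn$ageuej
7

Derivation:
All 14 rotations (rotation i = S[i:]+S[:i]):
  rot[0] = jungleemerald$
  rot[1] = ungleemerald$j
  rot[2] = ngleemerald$ju
  rot[3] = gleemerald$jun
  rot[4] = leemerald$jung
  rot[5] = eemerald$jungl
  rot[6] = emerald$jungle
  rot[7] = merald$junglee
  rot[8] = erald$jungleem
  rot[9] = rald$jungleeme
  rot[10] = ald$jungleemer
  rot[11] = ld$jungleemera
  rot[12] = d$jungleemeral
  rot[13] = $jungleemerald
Sorted (with $ < everything):
  sorted[0] = $jungleemerald  (last char: 'd')
  sorted[1] = ald$jungleemer  (last char: 'r')
  sorted[2] = d$jungleemeral  (last char: 'l')
  sorted[3] = eemerald$jungl  (last char: 'l')
  sorted[4] = emerald$jungle  (last char: 'e')
  sorted[5] = erald$jungleem  (last char: 'm')
  sorted[6] = gleemerald$jun  (last char: 'n')
  sorted[7] = jungleemerald$  (last char: '$')
  sorted[8] = ld$jungleemera  (last char: 'a')
  sorted[9] = leemerald$jung  (last char: 'g')
  sorted[10] = merald$junglee  (last char: 'e')
  sorted[11] = ngleemerald$ju  (last char: 'u')
  sorted[12] = rald$jungleeme  (last char: 'e')
  sorted[13] = ungleemerald$j  (last char: 'j')
Last column: drllemn$ageuej
Original string S is at sorted index 7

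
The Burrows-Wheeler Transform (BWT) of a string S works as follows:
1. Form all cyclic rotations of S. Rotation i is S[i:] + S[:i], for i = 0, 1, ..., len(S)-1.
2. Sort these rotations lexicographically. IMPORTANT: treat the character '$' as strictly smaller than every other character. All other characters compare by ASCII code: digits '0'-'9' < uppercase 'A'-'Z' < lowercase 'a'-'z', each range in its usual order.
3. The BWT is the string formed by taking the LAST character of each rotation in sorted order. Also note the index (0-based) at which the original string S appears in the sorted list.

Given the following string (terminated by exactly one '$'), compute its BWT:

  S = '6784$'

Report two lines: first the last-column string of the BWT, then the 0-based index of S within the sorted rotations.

Answer: 48$67
2

Derivation:
All 5 rotations (rotation i = S[i:]+S[:i]):
  rot[0] = 6784$
  rot[1] = 784$6
  rot[2] = 84$67
  rot[3] = 4$678
  rot[4] = $6784
Sorted (with $ < everything):
  sorted[0] = $6784  (last char: '4')
  sorted[1] = 4$678  (last char: '8')
  sorted[2] = 6784$  (last char: '$')
  sorted[3] = 784$6  (last char: '6')
  sorted[4] = 84$67  (last char: '7')
Last column: 48$67
Original string S is at sorted index 2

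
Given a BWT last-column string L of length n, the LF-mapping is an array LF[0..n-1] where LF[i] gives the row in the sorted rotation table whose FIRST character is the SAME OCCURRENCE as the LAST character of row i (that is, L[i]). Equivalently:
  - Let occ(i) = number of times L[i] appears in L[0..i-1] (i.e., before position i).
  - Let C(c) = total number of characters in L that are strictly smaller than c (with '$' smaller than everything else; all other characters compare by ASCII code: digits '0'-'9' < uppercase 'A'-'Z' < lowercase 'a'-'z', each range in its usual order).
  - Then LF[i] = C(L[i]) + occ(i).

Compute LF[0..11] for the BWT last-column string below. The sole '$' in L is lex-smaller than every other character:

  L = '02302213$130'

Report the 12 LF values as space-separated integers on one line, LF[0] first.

Char counts: '$':1, '0':3, '1':2, '2':3, '3':3
C (first-col start): C('$')=0, C('0')=1, C('1')=4, C('2')=6, C('3')=9
L[0]='0': occ=0, LF[0]=C('0')+0=1+0=1
L[1]='2': occ=0, LF[1]=C('2')+0=6+0=6
L[2]='3': occ=0, LF[2]=C('3')+0=9+0=9
L[3]='0': occ=1, LF[3]=C('0')+1=1+1=2
L[4]='2': occ=1, LF[4]=C('2')+1=6+1=7
L[5]='2': occ=2, LF[5]=C('2')+2=6+2=8
L[6]='1': occ=0, LF[6]=C('1')+0=4+0=4
L[7]='3': occ=1, LF[7]=C('3')+1=9+1=10
L[8]='$': occ=0, LF[8]=C('$')+0=0+0=0
L[9]='1': occ=1, LF[9]=C('1')+1=4+1=5
L[10]='3': occ=2, LF[10]=C('3')+2=9+2=11
L[11]='0': occ=2, LF[11]=C('0')+2=1+2=3

Answer: 1 6 9 2 7 8 4 10 0 5 11 3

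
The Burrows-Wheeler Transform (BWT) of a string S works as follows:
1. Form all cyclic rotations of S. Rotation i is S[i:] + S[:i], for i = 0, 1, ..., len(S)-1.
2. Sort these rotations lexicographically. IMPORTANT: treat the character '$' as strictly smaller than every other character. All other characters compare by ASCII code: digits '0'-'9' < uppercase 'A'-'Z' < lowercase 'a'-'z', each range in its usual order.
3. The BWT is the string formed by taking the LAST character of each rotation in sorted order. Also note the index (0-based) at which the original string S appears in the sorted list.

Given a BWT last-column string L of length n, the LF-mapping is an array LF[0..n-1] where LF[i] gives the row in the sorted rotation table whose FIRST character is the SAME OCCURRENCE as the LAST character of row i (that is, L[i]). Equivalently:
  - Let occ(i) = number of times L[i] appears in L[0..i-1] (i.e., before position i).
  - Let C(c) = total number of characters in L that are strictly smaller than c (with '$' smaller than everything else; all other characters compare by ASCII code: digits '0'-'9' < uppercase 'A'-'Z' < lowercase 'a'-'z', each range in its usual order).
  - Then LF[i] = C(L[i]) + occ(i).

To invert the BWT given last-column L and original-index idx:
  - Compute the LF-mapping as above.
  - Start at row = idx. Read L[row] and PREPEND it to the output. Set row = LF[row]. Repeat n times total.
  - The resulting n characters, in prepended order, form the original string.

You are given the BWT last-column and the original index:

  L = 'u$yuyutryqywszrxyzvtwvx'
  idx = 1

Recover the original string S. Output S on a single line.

LF mapping: 7 0 16 8 17 9 5 2 18 1 19 12 4 21 3 14 20 22 10 6 13 11 15
Walk LF starting at row 1, prepending L[row]:
  step 1: row=1, L[1]='$', prepend. Next row=LF[1]=0
  step 2: row=0, L[0]='u', prepend. Next row=LF[0]=7
  step 3: row=7, L[7]='r', prepend. Next row=LF[7]=2
  step 4: row=2, L[2]='y', prepend. Next row=LF[2]=16
  step 5: row=16, L[16]='y', prepend. Next row=LF[16]=20
  step 6: row=20, L[20]='w', prepend. Next row=LF[20]=13
  step 7: row=13, L[13]='z', prepend. Next row=LF[13]=21
  step 8: row=21, L[21]='v', prepend. Next row=LF[21]=11
  step 9: row=11, L[11]='w', prepend. Next row=LF[11]=12
  step 10: row=12, L[12]='s', prepend. Next row=LF[12]=4
  step 11: row=4, L[4]='y', prepend. Next row=LF[4]=17
  step 12: row=17, L[17]='z', prepend. Next row=LF[17]=22
  step 13: row=22, L[22]='x', prepend. Next row=LF[22]=15
  step 14: row=15, L[15]='x', prepend. Next row=LF[15]=14
  step 15: row=14, L[14]='r', prepend. Next row=LF[14]=3
  step 16: row=3, L[3]='u', prepend. Next row=LF[3]=8
  step 17: row=8, L[8]='y', prepend. Next row=LF[8]=18
  step 18: row=18, L[18]='v', prepend. Next row=LF[18]=10
  step 19: row=10, L[10]='y', prepend. Next row=LF[10]=19
  step 20: row=19, L[19]='t', prepend. Next row=LF[19]=6
  step 21: row=6, L[6]='t', prepend. Next row=LF[6]=5
  step 22: row=5, L[5]='u', prepend. Next row=LF[5]=9
  step 23: row=9, L[9]='q', prepend. Next row=LF[9]=1
Reversed output: quttyvyurxxzyswvzwyyru$

Answer: quttyvyurxxzyswvzwyyru$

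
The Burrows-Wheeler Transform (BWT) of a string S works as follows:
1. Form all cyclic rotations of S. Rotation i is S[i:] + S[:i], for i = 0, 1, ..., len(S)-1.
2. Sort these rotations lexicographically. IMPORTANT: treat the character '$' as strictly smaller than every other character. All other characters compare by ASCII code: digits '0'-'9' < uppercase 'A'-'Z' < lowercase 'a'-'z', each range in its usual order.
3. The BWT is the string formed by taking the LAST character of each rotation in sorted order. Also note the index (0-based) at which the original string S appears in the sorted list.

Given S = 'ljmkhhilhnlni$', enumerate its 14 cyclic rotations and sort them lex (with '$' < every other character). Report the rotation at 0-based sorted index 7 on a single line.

All 14 rotations (rotation i = S[i:]+S[:i]):
  rot[0] = ljmkhhilhnlni$
  rot[1] = jmkhhilhnlni$l
  rot[2] = mkhhilhnlni$lj
  rot[3] = khhilhnlni$ljm
  rot[4] = hhilhnlni$ljmk
  rot[5] = hilhnlni$ljmkh
  rot[6] = ilhnlni$ljmkhh
  rot[7] = lhnlni$ljmkhhi
  rot[8] = hnlni$ljmkhhil
  rot[9] = nlni$ljmkhhilh
  rot[10] = lni$ljmkhhilhn
  rot[11] = ni$ljmkhhilhnl
  rot[12] = i$ljmkhhilhnln
  rot[13] = $ljmkhhilhnlni
Sorted (with $ < everything):
  sorted[0] = $ljmkhhilhnlni
  sorted[1] = hhilhnlni$ljmk
  sorted[2] = hilhnlni$ljmkh
  sorted[3] = hnlni$ljmkhhil
  sorted[4] = i$ljmkhhilhnln
  sorted[5] = ilhnlni$ljmkhh
  sorted[6] = jmkhhilhnlni$l
  sorted[7] = khhilhnlni$ljm
  sorted[8] = lhnlni$ljmkhhi
  sorted[9] = ljmkhhilhnlni$
  sorted[10] = lni$ljmkhhilhn
  sorted[11] = mkhhilhnlni$lj
  sorted[12] = ni$ljmkhhilhnl
  sorted[13] = nlni$ljmkhhilh
sorted[7] = khhilhnlni$ljm

Answer: khhilhnlni$ljm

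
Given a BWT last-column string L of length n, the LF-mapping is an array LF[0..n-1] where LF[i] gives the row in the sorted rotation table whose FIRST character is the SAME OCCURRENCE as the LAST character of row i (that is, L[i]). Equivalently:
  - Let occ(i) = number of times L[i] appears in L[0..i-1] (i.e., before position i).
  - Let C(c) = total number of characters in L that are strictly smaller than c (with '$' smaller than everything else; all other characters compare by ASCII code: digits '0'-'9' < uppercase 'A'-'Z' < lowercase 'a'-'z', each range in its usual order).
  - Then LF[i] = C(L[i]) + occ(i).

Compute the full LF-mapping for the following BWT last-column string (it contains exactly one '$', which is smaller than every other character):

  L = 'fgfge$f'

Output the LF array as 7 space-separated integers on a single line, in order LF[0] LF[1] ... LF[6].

Answer: 2 5 3 6 1 0 4

Derivation:
Char counts: '$':1, 'e':1, 'f':3, 'g':2
C (first-col start): C('$')=0, C('e')=1, C('f')=2, C('g')=5
L[0]='f': occ=0, LF[0]=C('f')+0=2+0=2
L[1]='g': occ=0, LF[1]=C('g')+0=5+0=5
L[2]='f': occ=1, LF[2]=C('f')+1=2+1=3
L[3]='g': occ=1, LF[3]=C('g')+1=5+1=6
L[4]='e': occ=0, LF[4]=C('e')+0=1+0=1
L[5]='$': occ=0, LF[5]=C('$')+0=0+0=0
L[6]='f': occ=2, LF[6]=C('f')+2=2+2=4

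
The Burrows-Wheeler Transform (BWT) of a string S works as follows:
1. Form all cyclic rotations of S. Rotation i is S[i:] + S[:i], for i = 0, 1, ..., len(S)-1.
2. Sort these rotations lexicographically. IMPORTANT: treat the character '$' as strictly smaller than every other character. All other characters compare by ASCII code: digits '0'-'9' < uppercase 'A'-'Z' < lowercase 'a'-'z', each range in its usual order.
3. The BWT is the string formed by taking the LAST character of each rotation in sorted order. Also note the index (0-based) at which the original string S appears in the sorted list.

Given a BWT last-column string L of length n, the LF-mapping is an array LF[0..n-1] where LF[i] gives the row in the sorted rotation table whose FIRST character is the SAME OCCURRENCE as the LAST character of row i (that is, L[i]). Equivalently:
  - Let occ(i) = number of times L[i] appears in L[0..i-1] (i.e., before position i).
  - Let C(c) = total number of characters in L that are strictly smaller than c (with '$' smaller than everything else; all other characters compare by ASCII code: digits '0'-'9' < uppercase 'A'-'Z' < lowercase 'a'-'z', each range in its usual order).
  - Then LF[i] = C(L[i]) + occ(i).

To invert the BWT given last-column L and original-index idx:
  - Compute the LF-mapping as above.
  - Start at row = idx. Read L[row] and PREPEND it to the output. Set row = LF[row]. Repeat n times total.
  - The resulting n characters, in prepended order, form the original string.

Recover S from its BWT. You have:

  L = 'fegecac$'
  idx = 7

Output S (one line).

Answer: gceaecf$

Derivation:
LF mapping: 6 4 7 5 2 1 3 0
Walk LF starting at row 7, prepending L[row]:
  step 1: row=7, L[7]='$', prepend. Next row=LF[7]=0
  step 2: row=0, L[0]='f', prepend. Next row=LF[0]=6
  step 3: row=6, L[6]='c', prepend. Next row=LF[6]=3
  step 4: row=3, L[3]='e', prepend. Next row=LF[3]=5
  step 5: row=5, L[5]='a', prepend. Next row=LF[5]=1
  step 6: row=1, L[1]='e', prepend. Next row=LF[1]=4
  step 7: row=4, L[4]='c', prepend. Next row=LF[4]=2
  step 8: row=2, L[2]='g', prepend. Next row=LF[2]=7
Reversed output: gceaecf$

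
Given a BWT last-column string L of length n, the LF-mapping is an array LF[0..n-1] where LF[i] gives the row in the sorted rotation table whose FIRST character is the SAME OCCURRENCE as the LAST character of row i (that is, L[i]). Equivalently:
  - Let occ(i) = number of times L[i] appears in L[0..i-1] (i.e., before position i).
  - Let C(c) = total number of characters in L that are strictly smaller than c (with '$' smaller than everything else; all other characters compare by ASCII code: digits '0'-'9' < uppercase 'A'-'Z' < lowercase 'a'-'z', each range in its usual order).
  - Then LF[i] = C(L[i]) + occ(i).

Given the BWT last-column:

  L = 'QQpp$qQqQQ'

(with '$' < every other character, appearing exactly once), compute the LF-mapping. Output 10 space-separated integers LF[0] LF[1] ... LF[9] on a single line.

Answer: 1 2 6 7 0 8 3 9 4 5

Derivation:
Char counts: '$':1, 'Q':5, 'p':2, 'q':2
C (first-col start): C('$')=0, C('Q')=1, C('p')=6, C('q')=8
L[0]='Q': occ=0, LF[0]=C('Q')+0=1+0=1
L[1]='Q': occ=1, LF[1]=C('Q')+1=1+1=2
L[2]='p': occ=0, LF[2]=C('p')+0=6+0=6
L[3]='p': occ=1, LF[3]=C('p')+1=6+1=7
L[4]='$': occ=0, LF[4]=C('$')+0=0+0=0
L[5]='q': occ=0, LF[5]=C('q')+0=8+0=8
L[6]='Q': occ=2, LF[6]=C('Q')+2=1+2=3
L[7]='q': occ=1, LF[7]=C('q')+1=8+1=9
L[8]='Q': occ=3, LF[8]=C('Q')+3=1+3=4
L[9]='Q': occ=4, LF[9]=C('Q')+4=1+4=5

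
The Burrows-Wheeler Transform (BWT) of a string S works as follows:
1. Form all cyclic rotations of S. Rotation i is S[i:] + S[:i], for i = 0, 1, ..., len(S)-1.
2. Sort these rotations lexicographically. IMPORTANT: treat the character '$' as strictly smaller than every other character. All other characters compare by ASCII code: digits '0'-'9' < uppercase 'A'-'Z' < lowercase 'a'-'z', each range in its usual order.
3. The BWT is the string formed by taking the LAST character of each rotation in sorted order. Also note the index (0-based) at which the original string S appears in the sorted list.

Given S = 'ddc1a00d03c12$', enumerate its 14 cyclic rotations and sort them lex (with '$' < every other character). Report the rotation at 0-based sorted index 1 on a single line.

Answer: 00d03c12$ddc1a

Derivation:
All 14 rotations (rotation i = S[i:]+S[:i]):
  rot[0] = ddc1a00d03c12$
  rot[1] = dc1a00d03c12$d
  rot[2] = c1a00d03c12$dd
  rot[3] = 1a00d03c12$ddc
  rot[4] = a00d03c12$ddc1
  rot[5] = 00d03c12$ddc1a
  rot[6] = 0d03c12$ddc1a0
  rot[7] = d03c12$ddc1a00
  rot[8] = 03c12$ddc1a00d
  rot[9] = 3c12$ddc1a00d0
  rot[10] = c12$ddc1a00d03
  rot[11] = 12$ddc1a00d03c
  rot[12] = 2$ddc1a00d03c1
  rot[13] = $ddc1a00d03c12
Sorted (with $ < everything):
  sorted[0] = $ddc1a00d03c12
  sorted[1] = 00d03c12$ddc1a
  sorted[2] = 03c12$ddc1a00d
  sorted[3] = 0d03c12$ddc1a0
  sorted[4] = 12$ddc1a00d03c
  sorted[5] = 1a00d03c12$ddc
  sorted[6] = 2$ddc1a00d03c1
  sorted[7] = 3c12$ddc1a00d0
  sorted[8] = a00d03c12$ddc1
  sorted[9] = c12$ddc1a00d03
  sorted[10] = c1a00d03c12$dd
  sorted[11] = d03c12$ddc1a00
  sorted[12] = dc1a00d03c12$d
  sorted[13] = ddc1a00d03c12$
sorted[1] = 00d03c12$ddc1a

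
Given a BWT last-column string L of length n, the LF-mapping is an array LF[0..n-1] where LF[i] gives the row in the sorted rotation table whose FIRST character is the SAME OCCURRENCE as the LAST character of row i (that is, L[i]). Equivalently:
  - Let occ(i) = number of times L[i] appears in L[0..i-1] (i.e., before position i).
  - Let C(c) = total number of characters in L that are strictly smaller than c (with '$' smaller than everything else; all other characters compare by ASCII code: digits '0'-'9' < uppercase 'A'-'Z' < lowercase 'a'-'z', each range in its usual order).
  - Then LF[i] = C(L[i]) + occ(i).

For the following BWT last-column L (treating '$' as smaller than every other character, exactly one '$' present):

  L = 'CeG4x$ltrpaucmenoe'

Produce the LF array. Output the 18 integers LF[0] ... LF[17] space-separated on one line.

Char counts: '$':1, '4':1, 'C':1, 'G':1, 'a':1, 'c':1, 'e':3, 'l':1, 'm':1, 'n':1, 'o':1, 'p':1, 'r':1, 't':1, 'u':1, 'x':1
C (first-col start): C('$')=0, C('4')=1, C('C')=2, C('G')=3, C('a')=4, C('c')=5, C('e')=6, C('l')=9, C('m')=10, C('n')=11, C('o')=12, C('p')=13, C('r')=14, C('t')=15, C('u')=16, C('x')=17
L[0]='C': occ=0, LF[0]=C('C')+0=2+0=2
L[1]='e': occ=0, LF[1]=C('e')+0=6+0=6
L[2]='G': occ=0, LF[2]=C('G')+0=3+0=3
L[3]='4': occ=0, LF[3]=C('4')+0=1+0=1
L[4]='x': occ=0, LF[4]=C('x')+0=17+0=17
L[5]='$': occ=0, LF[5]=C('$')+0=0+0=0
L[6]='l': occ=0, LF[6]=C('l')+0=9+0=9
L[7]='t': occ=0, LF[7]=C('t')+0=15+0=15
L[8]='r': occ=0, LF[8]=C('r')+0=14+0=14
L[9]='p': occ=0, LF[9]=C('p')+0=13+0=13
L[10]='a': occ=0, LF[10]=C('a')+0=4+0=4
L[11]='u': occ=0, LF[11]=C('u')+0=16+0=16
L[12]='c': occ=0, LF[12]=C('c')+0=5+0=5
L[13]='m': occ=0, LF[13]=C('m')+0=10+0=10
L[14]='e': occ=1, LF[14]=C('e')+1=6+1=7
L[15]='n': occ=0, LF[15]=C('n')+0=11+0=11
L[16]='o': occ=0, LF[16]=C('o')+0=12+0=12
L[17]='e': occ=2, LF[17]=C('e')+2=6+2=8

Answer: 2 6 3 1 17 0 9 15 14 13 4 16 5 10 7 11 12 8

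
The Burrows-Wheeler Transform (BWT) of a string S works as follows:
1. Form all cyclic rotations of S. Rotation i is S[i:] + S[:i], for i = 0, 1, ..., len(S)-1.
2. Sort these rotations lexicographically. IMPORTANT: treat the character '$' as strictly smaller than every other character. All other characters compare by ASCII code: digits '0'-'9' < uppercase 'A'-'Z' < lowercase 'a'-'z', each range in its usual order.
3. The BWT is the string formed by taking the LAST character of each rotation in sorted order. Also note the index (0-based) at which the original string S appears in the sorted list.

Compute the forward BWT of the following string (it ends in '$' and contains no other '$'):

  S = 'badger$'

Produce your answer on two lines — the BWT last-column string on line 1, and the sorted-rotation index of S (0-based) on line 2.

Answer: rb$agde
2

Derivation:
All 7 rotations (rotation i = S[i:]+S[:i]):
  rot[0] = badger$
  rot[1] = adger$b
  rot[2] = dger$ba
  rot[3] = ger$bad
  rot[4] = er$badg
  rot[5] = r$badge
  rot[6] = $badger
Sorted (with $ < everything):
  sorted[0] = $badger  (last char: 'r')
  sorted[1] = adger$b  (last char: 'b')
  sorted[2] = badger$  (last char: '$')
  sorted[3] = dger$ba  (last char: 'a')
  sorted[4] = er$badg  (last char: 'g')
  sorted[5] = ger$bad  (last char: 'd')
  sorted[6] = r$badge  (last char: 'e')
Last column: rb$agde
Original string S is at sorted index 2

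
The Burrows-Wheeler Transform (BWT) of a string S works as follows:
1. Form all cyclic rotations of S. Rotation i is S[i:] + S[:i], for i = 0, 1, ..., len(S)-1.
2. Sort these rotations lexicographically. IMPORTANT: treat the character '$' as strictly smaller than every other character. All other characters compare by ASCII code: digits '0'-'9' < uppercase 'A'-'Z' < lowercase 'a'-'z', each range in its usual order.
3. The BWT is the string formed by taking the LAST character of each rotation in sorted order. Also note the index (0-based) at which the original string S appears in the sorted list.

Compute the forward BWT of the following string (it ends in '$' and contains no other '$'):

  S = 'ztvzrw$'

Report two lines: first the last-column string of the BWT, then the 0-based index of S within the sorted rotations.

Answer: wzztrv$
6

Derivation:
All 7 rotations (rotation i = S[i:]+S[:i]):
  rot[0] = ztvzrw$
  rot[1] = tvzrw$z
  rot[2] = vzrw$zt
  rot[3] = zrw$ztv
  rot[4] = rw$ztvz
  rot[5] = w$ztvzr
  rot[6] = $ztvzrw
Sorted (with $ < everything):
  sorted[0] = $ztvzrw  (last char: 'w')
  sorted[1] = rw$ztvz  (last char: 'z')
  sorted[2] = tvzrw$z  (last char: 'z')
  sorted[3] = vzrw$zt  (last char: 't')
  sorted[4] = w$ztvzr  (last char: 'r')
  sorted[5] = zrw$ztv  (last char: 'v')
  sorted[6] = ztvzrw$  (last char: '$')
Last column: wzztrv$
Original string S is at sorted index 6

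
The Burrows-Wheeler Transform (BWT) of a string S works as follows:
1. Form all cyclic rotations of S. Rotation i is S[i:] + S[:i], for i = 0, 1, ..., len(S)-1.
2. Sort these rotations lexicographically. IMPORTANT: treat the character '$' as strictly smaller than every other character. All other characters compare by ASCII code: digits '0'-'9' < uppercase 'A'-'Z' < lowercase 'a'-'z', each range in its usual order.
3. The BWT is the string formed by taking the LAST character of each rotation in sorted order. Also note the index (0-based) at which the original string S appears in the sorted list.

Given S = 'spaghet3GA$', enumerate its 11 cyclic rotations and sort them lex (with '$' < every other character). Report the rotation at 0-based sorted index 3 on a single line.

Answer: GA$spaghet3

Derivation:
All 11 rotations (rotation i = S[i:]+S[:i]):
  rot[0] = spaghet3GA$
  rot[1] = paghet3GA$s
  rot[2] = aghet3GA$sp
  rot[3] = ghet3GA$spa
  rot[4] = het3GA$spag
  rot[5] = et3GA$spagh
  rot[6] = t3GA$spaghe
  rot[7] = 3GA$spaghet
  rot[8] = GA$spaghet3
  rot[9] = A$spaghet3G
  rot[10] = $spaghet3GA
Sorted (with $ < everything):
  sorted[0] = $spaghet3GA
  sorted[1] = 3GA$spaghet
  sorted[2] = A$spaghet3G
  sorted[3] = GA$spaghet3
  sorted[4] = aghet3GA$sp
  sorted[5] = et3GA$spagh
  sorted[6] = ghet3GA$spa
  sorted[7] = het3GA$spag
  sorted[8] = paghet3GA$s
  sorted[9] = spaghet3GA$
  sorted[10] = t3GA$spaghe
sorted[3] = GA$spaghet3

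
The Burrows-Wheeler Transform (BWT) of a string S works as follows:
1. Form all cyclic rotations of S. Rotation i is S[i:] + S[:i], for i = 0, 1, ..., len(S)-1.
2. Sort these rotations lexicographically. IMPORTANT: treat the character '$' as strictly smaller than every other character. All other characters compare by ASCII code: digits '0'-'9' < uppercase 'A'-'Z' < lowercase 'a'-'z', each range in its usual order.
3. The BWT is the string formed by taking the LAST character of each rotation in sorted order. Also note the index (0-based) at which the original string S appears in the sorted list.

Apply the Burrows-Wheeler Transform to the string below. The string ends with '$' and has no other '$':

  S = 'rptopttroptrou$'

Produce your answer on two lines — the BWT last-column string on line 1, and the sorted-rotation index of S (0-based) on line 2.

All 15 rotations (rotation i = S[i:]+S[:i]):
  rot[0] = rptopttroptrou$
  rot[1] = ptopttroptrou$r
  rot[2] = topttroptrou$rp
  rot[3] = opttroptrou$rpt
  rot[4] = pttroptrou$rpto
  rot[5] = ttroptrou$rptop
  rot[6] = troptrou$rptopt
  rot[7] = roptrou$rptoptt
  rot[8] = optrou$rptopttr
  rot[9] = ptrou$rptopttro
  rot[10] = trou$rptopttrop
  rot[11] = rou$rptopttropt
  rot[12] = ou$rptopttroptr
  rot[13] = u$rptopttroptro
  rot[14] = $rptopttroptrou
Sorted (with $ < everything):
  sorted[0] = $rptopttroptrou  (last char: 'u')
  sorted[1] = optrou$rptopttr  (last char: 'r')
  sorted[2] = opttroptrou$rpt  (last char: 't')
  sorted[3] = ou$rptopttroptr  (last char: 'r')
  sorted[4] = ptopttroptrou$r  (last char: 'r')
  sorted[5] = ptrou$rptopttro  (last char: 'o')
  sorted[6] = pttroptrou$rpto  (last char: 'o')
  sorted[7] = roptrou$rptoptt  (last char: 't')
  sorted[8] = rou$rptopttropt  (last char: 't')
  sorted[9] = rptopttroptrou$  (last char: '$')
  sorted[10] = topttroptrou$rp  (last char: 'p')
  sorted[11] = troptrou$rptopt  (last char: 't')
  sorted[12] = trou$rptopttrop  (last char: 'p')
  sorted[13] = ttroptrou$rptop  (last char: 'p')
  sorted[14] = u$rptopttroptro  (last char: 'o')
Last column: urtrroott$ptppo
Original string S is at sorted index 9

Answer: urtrroott$ptppo
9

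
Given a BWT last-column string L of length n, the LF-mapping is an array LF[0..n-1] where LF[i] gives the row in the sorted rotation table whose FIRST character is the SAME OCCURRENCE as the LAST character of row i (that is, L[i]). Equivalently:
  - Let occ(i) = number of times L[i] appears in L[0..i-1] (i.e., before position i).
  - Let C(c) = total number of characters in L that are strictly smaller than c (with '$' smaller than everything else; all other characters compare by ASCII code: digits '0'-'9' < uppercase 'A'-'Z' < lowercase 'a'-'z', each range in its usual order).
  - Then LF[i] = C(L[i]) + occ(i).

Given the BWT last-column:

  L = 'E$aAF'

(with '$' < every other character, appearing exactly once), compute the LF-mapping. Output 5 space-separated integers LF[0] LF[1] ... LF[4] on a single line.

Answer: 2 0 4 1 3

Derivation:
Char counts: '$':1, 'A':1, 'E':1, 'F':1, 'a':1
C (first-col start): C('$')=0, C('A')=1, C('E')=2, C('F')=3, C('a')=4
L[0]='E': occ=0, LF[0]=C('E')+0=2+0=2
L[1]='$': occ=0, LF[1]=C('$')+0=0+0=0
L[2]='a': occ=0, LF[2]=C('a')+0=4+0=4
L[3]='A': occ=0, LF[3]=C('A')+0=1+0=1
L[4]='F': occ=0, LF[4]=C('F')+0=3+0=3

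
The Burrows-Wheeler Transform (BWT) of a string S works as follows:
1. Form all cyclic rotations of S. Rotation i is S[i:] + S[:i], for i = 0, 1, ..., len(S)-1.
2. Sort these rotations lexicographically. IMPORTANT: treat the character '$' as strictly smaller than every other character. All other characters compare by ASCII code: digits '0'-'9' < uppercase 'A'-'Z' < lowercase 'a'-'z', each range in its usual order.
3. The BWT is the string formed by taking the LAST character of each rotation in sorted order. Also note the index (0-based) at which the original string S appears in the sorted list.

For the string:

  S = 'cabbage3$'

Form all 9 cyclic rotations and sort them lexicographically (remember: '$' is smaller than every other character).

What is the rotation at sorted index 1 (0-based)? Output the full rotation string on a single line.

All 9 rotations (rotation i = S[i:]+S[:i]):
  rot[0] = cabbage3$
  rot[1] = abbage3$c
  rot[2] = bbage3$ca
  rot[3] = bage3$cab
  rot[4] = age3$cabb
  rot[5] = ge3$cabba
  rot[6] = e3$cabbag
  rot[7] = 3$cabbage
  rot[8] = $cabbage3
Sorted (with $ < everything):
  sorted[0] = $cabbage3
  sorted[1] = 3$cabbage
  sorted[2] = abbage3$c
  sorted[3] = age3$cabb
  sorted[4] = bage3$cab
  sorted[5] = bbage3$ca
  sorted[6] = cabbage3$
  sorted[7] = e3$cabbag
  sorted[8] = ge3$cabba
sorted[1] = 3$cabbage

Answer: 3$cabbage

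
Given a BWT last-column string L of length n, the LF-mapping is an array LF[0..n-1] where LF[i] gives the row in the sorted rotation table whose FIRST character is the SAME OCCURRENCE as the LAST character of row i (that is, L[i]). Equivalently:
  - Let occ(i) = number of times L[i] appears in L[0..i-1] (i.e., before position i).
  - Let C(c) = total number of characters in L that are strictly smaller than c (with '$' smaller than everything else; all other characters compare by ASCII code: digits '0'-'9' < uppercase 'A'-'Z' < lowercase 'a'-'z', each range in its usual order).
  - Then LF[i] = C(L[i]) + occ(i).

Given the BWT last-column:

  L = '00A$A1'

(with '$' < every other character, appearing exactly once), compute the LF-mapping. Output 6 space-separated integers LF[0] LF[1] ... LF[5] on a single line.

Answer: 1 2 4 0 5 3

Derivation:
Char counts: '$':1, '0':2, '1':1, 'A':2
C (first-col start): C('$')=0, C('0')=1, C('1')=3, C('A')=4
L[0]='0': occ=0, LF[0]=C('0')+0=1+0=1
L[1]='0': occ=1, LF[1]=C('0')+1=1+1=2
L[2]='A': occ=0, LF[2]=C('A')+0=4+0=4
L[3]='$': occ=0, LF[3]=C('$')+0=0+0=0
L[4]='A': occ=1, LF[4]=C('A')+1=4+1=5
L[5]='1': occ=0, LF[5]=C('1')+0=3+0=3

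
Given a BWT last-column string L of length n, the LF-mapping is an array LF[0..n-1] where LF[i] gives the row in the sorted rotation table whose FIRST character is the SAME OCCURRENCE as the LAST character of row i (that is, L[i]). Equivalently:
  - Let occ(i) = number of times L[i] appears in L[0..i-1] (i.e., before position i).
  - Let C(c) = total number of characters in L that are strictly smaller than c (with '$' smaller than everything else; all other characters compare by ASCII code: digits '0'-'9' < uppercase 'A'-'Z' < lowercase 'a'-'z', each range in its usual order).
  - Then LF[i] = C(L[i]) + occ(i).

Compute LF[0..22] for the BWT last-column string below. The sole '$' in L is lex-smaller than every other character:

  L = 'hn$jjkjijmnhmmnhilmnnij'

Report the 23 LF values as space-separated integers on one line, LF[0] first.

Answer: 1 18 0 7 8 12 9 4 10 14 19 2 15 16 20 3 5 13 17 21 22 6 11

Derivation:
Char counts: '$':1, 'h':3, 'i':3, 'j':5, 'k':1, 'l':1, 'm':4, 'n':5
C (first-col start): C('$')=0, C('h')=1, C('i')=4, C('j')=7, C('k')=12, C('l')=13, C('m')=14, C('n')=18
L[0]='h': occ=0, LF[0]=C('h')+0=1+0=1
L[1]='n': occ=0, LF[1]=C('n')+0=18+0=18
L[2]='$': occ=0, LF[2]=C('$')+0=0+0=0
L[3]='j': occ=0, LF[3]=C('j')+0=7+0=7
L[4]='j': occ=1, LF[4]=C('j')+1=7+1=8
L[5]='k': occ=0, LF[5]=C('k')+0=12+0=12
L[6]='j': occ=2, LF[6]=C('j')+2=7+2=9
L[7]='i': occ=0, LF[7]=C('i')+0=4+0=4
L[8]='j': occ=3, LF[8]=C('j')+3=7+3=10
L[9]='m': occ=0, LF[9]=C('m')+0=14+0=14
L[10]='n': occ=1, LF[10]=C('n')+1=18+1=19
L[11]='h': occ=1, LF[11]=C('h')+1=1+1=2
L[12]='m': occ=1, LF[12]=C('m')+1=14+1=15
L[13]='m': occ=2, LF[13]=C('m')+2=14+2=16
L[14]='n': occ=2, LF[14]=C('n')+2=18+2=20
L[15]='h': occ=2, LF[15]=C('h')+2=1+2=3
L[16]='i': occ=1, LF[16]=C('i')+1=4+1=5
L[17]='l': occ=0, LF[17]=C('l')+0=13+0=13
L[18]='m': occ=3, LF[18]=C('m')+3=14+3=17
L[19]='n': occ=3, LF[19]=C('n')+3=18+3=21
L[20]='n': occ=4, LF[20]=C('n')+4=18+4=22
L[21]='i': occ=2, LF[21]=C('i')+2=4+2=6
L[22]='j': occ=4, LF[22]=C('j')+4=7+4=11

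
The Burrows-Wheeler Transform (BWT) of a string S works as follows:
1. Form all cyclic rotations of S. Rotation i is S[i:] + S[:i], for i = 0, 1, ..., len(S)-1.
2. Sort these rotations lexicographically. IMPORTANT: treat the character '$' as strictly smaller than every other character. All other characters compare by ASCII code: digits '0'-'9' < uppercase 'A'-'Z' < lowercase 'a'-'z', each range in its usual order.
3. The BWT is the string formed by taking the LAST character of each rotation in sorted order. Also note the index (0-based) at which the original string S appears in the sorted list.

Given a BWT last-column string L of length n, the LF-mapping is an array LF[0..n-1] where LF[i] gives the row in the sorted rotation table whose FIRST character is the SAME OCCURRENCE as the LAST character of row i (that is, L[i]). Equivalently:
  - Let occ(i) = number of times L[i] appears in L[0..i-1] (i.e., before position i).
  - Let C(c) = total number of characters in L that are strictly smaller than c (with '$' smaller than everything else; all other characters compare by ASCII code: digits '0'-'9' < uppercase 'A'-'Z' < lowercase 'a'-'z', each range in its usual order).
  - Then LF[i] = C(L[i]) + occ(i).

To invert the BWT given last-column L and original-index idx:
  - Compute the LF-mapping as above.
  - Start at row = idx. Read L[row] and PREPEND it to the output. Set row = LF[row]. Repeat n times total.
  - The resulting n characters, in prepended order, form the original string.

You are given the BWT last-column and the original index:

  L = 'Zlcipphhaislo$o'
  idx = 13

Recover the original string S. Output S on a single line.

LF mapping: 1 8 3 6 12 13 4 5 2 7 14 9 10 0 11
Walk LF starting at row 13, prepending L[row]:
  step 1: row=13, L[13]='$', prepend. Next row=LF[13]=0
  step 2: row=0, L[0]='Z', prepend. Next row=LF[0]=1
  step 3: row=1, L[1]='l', prepend. Next row=LF[1]=8
  step 4: row=8, L[8]='a', prepend. Next row=LF[8]=2
  step 5: row=2, L[2]='c', prepend. Next row=LF[2]=3
  step 6: row=3, L[3]='i', prepend. Next row=LF[3]=6
  step 7: row=6, L[6]='h', prepend. Next row=LF[6]=4
  step 8: row=4, L[4]='p', prepend. Next row=LF[4]=12
  step 9: row=12, L[12]='o', prepend. Next row=LF[12]=10
  step 10: row=10, L[10]='s', prepend. Next row=LF[10]=14
  step 11: row=14, L[14]='o', prepend. Next row=LF[14]=11
  step 12: row=11, L[11]='l', prepend. Next row=LF[11]=9
  step 13: row=9, L[9]='i', prepend. Next row=LF[9]=7
  step 14: row=7, L[7]='h', prepend. Next row=LF[7]=5
  step 15: row=5, L[5]='p', prepend. Next row=LF[5]=13
Reversed output: philosophicalZ$

Answer: philosophicalZ$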